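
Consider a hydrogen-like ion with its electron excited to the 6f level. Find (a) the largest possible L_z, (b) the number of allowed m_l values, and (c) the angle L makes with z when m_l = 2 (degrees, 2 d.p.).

The 6f level has l = 3.
L_z,max = lℏ = 3ℏ.
There are 2l+1 = 7 values of m_l.
For m_l = 2: cos θ = 2/√12, θ ≈ 54.74°.

L_z,max = 3ℏ; 7 values; θ(m_l=2) ≈ 54.74°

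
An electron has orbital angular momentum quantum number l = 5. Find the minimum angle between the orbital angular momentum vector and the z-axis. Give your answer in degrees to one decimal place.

θ_min ≈ 24.1°

|L|² = l(l+1)ℏ² = 30ℏ², so |L| = √30 ℏ.
The smallest angle corresponds to the largest L_z, i.e. m_l = l = 5, giving L_z = 5ℏ.
cos θ_min = 5/√30, so θ_min ≈ 24.1°.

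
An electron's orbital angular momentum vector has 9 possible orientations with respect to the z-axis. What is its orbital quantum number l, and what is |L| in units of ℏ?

l = 4, |L| = 2√5 ℏ ≈ 4.472ℏ

9 = 2l + 1, so l = (9−1)/2 = 4.
|L| = ℏ√(l(l+1)) = ℏ√(4·5) = 2√5 ℏ.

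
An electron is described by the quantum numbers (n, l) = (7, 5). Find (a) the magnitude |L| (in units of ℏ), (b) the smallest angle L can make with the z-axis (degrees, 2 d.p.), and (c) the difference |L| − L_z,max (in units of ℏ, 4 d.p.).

|L| = √30 ℏ ≈ 5.477ℏ; θ_min ≈ 24.09°; |L|−L_z,max ≈ 0.4772ℏ

|L| = ℏ√(5·6) = √30 ℏ ≈ 5.477ℏ.
cos θ_min = 5/√30, so θ_min ≈ 24.09°.
|L| − L_z,max = (√30 − 5)ℏ ≈ 0.4772ℏ.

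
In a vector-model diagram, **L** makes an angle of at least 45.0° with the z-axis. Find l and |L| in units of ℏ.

At minimum angle, m_l = l, so cos θ = l/√(l(l+1)); cos²θ = l/(l+1) = 0.5000.
Solving: l = 1.
Then |L| = ℏ√(1·2) = √2 ℏ.

l = 1, |L| = √2 ℏ ≈ 1.414ℏ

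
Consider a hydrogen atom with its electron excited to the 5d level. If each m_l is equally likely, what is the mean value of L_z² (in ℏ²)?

The 5d level has l = 2.
m_l ∈ {-2, -1, 0, 1, 2}.
Average of L_z² over 5 states: 10/5 ℏ² = 2 ℏ².

⟨L_z²⟩ = 2 ℏ²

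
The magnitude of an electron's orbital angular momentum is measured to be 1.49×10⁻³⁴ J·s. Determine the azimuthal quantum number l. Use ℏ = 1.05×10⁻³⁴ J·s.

Dividing by ℏ: |L|/ℏ ≈ 1.419.
Set l(l+1) = 2.01; the integer solution is l = 1.

l = 1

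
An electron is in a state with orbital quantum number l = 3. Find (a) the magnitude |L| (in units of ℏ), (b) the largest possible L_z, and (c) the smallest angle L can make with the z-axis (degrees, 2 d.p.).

|L| = ℏ√(3·4) = 2√3 ℏ ≈ 3.464ℏ.
L_z,max = lℏ = 3ℏ.
cos θ_min = 3/√12, so θ_min ≈ 30.00°.

|L| = 2√3 ℏ ≈ 3.464ℏ; L_z,max = 3ℏ; θ_min ≈ 30.00°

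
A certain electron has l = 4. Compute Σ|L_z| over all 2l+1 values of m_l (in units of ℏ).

Σ|L_z| = 20 ℏ

The allowed m_l values are -4, -3, -2, -1, 0, 1, 2, 3, 4.
Σ|m_l| = 2(1+2+…+4) = 20.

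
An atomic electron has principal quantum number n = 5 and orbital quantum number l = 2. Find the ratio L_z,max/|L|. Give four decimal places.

L_z,max/|L| = 0.8165

|L| = √6 ℏ ≈ 2.4495ℏ, while L_z,max = lℏ = 2ℏ.
L_z,max/|L| = 2/√6 = 0.8165.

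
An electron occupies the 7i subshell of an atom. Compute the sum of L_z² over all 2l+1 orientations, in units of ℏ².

Σ(L_z)² = 182 ℏ²

For 7i, l = 6.
m_l runs from −6 to 6, i.e. {-6, -5, -4, -3, -2, -1, 0, 1, 2, 3, 4, 5, 6}.
Summing m² from −6 to 6: Σ m_l² = 182.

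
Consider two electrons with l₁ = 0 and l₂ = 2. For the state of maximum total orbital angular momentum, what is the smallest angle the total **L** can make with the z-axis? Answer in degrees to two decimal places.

By the triangle rule, |l₁ − l₂| ≤ L ≤ l₁ + l₂.
Allowed values: L = 2.
The maximum is L = 2, with |L_tot| = ℏ√(2·3) = √6 ℏ.
The minimum angle with z is arccos(2/√6) ≈ 35.26°.

θ_min ≈ 35.26°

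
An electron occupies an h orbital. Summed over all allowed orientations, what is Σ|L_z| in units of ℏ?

Σ|L_z| = 30 ℏ

The letter h corresponds to l = 5.
The allowed m_l values are -5, -4, -3, -2, -1, 0, 1, 2, 3, 4, 5.
Σ|m_l| = 2·5(5+1)/2 = 30.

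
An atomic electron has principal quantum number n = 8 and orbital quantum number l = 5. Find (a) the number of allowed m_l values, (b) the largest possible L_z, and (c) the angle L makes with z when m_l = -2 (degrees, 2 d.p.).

There are 2l+1 = 11 values of m_l.
L_z,max = lℏ = 5ℏ.
For m_l = -2: cos θ = -2/√30, θ ≈ 111.42°.

11 values; L_z,max = 5ℏ; θ(m_l=-2) ≈ 111.42°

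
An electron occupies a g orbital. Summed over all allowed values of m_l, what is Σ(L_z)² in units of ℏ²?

Σ(L_z)² = 60 ℏ²

For a g orbital, l = 4.
The allowed m_l values are -4, -3, -2, -1, 0, 1, 2, 3, 4.
Σ m_l² = 2·(1 + 4 + 9 + 16) = 60.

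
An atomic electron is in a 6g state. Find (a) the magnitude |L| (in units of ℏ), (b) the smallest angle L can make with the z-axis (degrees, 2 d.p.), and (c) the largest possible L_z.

|L| = 2√5 ℏ ≈ 4.472ℏ; θ_min ≈ 26.57°; L_z,max = 4ℏ

6g means n = 6, l = 4.
|L| = ℏ√(4·5) = 2√5 ℏ ≈ 4.472ℏ.
cos θ_min = 4/√20, so θ_min ≈ 26.57°.
L_z,max = lℏ = 4ℏ.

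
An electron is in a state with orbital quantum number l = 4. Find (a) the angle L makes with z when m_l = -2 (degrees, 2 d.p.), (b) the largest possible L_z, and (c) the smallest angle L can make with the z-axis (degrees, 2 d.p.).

θ(m_l=-2) ≈ 116.57°; L_z,max = 4ℏ; θ_min ≈ 26.57°

For m_l = -2: cos θ = -2/√20, θ ≈ 116.57°.
L_z,max = lℏ = 4ℏ.
cos θ_min = 4/√20, so θ_min ≈ 26.57°.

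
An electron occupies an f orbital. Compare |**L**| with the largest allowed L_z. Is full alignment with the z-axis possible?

No: L_z,max = 3ℏ < |L| = 2√3 ℏ ≈ 3.464ℏ

The letter f corresponds to l = 3.
|L| = 2√3 ℏ ≈ 3.4641ℏ, while L_z,max = lℏ = 3ℏ.
Since |L| > L_z,max, the vector can never point exactly along z; the closest it comes is θ_min = arccos(3/√12) ≈ 30.0°.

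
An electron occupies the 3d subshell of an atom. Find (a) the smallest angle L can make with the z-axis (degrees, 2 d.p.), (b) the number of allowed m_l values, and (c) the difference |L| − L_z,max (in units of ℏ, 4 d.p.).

θ_min ≈ 35.26°; 5 values; |L|−L_z,max ≈ 0.4495ℏ

For 3d, l = 2.
cos θ_min = 2/√6, so θ_min ≈ 35.26°.
There are 2l+1 = 5 values of m_l.
|L| − L_z,max = (√6 − 2)ℏ ≈ 0.4495ℏ.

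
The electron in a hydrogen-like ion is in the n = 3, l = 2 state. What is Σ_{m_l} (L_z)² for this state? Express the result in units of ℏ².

m_l ∈ {-2, -1, 0, 1, 2}.
Σ m_l² = l(l+1)(2l+1)/3 = 2·3·5/3 = 10.

Σ(L_z)² = 10 ℏ²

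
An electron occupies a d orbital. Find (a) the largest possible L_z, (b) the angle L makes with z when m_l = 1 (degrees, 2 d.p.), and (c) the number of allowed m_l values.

A d state has l = 2.
L_z,max = lℏ = 2ℏ.
For m_l = 1: cos θ = 1/√6, θ ≈ 65.91°.
There are 2l+1 = 5 values of m_l.

L_z,max = 2ℏ; θ(m_l=1) ≈ 65.91°; 5 values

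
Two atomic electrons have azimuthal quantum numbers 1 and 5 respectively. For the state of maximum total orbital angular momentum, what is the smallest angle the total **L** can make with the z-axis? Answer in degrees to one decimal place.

Angular momentum addition gives L = |l₁ − l₂|, …, l₁ + l₂.
So L can be 4, 5, 6.
The maximum is L = 6, with |L_tot| = ℏ√(6·7) = √42 ℏ.
The minimum angle with z is arccos(6/√42) ≈ 22.2°.

θ_min ≈ 22.2°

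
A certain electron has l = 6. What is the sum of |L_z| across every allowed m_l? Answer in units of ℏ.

Σ|L_z| = 42 ℏ

The allowed m_l values are -6, -5, -4, -3, -2, -1, 0, 1, 2, 3, 4, 5, 6.
Σ|m_l| = l(l+1) = 42.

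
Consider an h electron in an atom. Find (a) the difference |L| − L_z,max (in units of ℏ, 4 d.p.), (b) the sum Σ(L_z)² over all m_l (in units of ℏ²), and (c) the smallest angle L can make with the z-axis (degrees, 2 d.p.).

|L|−L_z,max ≈ 0.4772ℏ; Σ(L_z)² = 110 ℏ²; θ_min ≈ 24.09°

The letter h corresponds to l = 5.
|L| − L_z,max = (√30 − 5)ℏ ≈ 0.4772ℏ.
Σ m_l² = 110, so Σ(L_z)² = 110 ℏ².
cos θ_min = 5/√30, so θ_min ≈ 24.09°.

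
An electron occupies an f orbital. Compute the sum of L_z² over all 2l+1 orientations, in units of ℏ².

For an f orbital, l = 3.
m_l runs from −3 to 3, i.e. {-3, -2, -1, 0, 1, 2, 3}.
Σ m_l² = 2·(1 + 4 + 9) = 28.

Σ(L_z)² = 28 ℏ²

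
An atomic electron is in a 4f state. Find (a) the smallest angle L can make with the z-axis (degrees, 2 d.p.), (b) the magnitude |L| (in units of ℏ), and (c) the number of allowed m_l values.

θ_min ≈ 30.00°; |L| = 2√3 ℏ ≈ 3.464ℏ; 7 values

For 4f, l = 3.
cos θ_min = 3/√12, so θ_min ≈ 30.00°.
|L| = ℏ√(3·4) = 2√3 ℏ ≈ 3.464ℏ.
There are 2l+1 = 7 values of m_l.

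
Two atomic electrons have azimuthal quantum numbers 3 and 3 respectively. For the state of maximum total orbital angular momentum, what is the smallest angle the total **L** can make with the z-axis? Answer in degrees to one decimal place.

θ_min ≈ 22.2°

L runs from |3 − 3| = 0 to 3 + 3 = 6.
Allowed values: L = 0, 1, 2, 3, 4, 5, 6.
The maximum is L = 6, with |L_tot| = ℏ√(6·7) = √42 ℏ.
The minimum angle with z is arccos(6/√42) ≈ 22.2°.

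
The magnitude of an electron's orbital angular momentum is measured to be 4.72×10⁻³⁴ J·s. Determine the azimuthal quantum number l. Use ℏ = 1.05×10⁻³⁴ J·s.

l = 4

In units of ℏ, |L| ≈ 4.495.
(|L|/ℏ)² = l(l+1) ≈ 20.21 ⇒ l = 4.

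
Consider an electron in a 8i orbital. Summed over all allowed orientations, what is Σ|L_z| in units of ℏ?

Σ|L_z| = 42 ℏ

The 8i subshell has l = 6.
The allowed m_l values are -6, -5, -4, -3, -2, -1, 0, 1, 2, 3, 4, 5, 6.
Σ|m_l| = l(l+1) = 42.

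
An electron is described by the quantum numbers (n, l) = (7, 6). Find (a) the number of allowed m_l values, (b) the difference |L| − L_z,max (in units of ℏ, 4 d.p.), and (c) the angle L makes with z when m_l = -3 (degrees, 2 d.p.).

13 values; |L|−L_z,max ≈ 0.4807ℏ; θ(m_l=-3) ≈ 117.58°

There are 2l+1 = 13 values of m_l.
|L| − L_z,max = (√42 − 6)ℏ ≈ 0.4807ℏ.
For m_l = -3: cos θ = -3/√42, θ ≈ 117.58°.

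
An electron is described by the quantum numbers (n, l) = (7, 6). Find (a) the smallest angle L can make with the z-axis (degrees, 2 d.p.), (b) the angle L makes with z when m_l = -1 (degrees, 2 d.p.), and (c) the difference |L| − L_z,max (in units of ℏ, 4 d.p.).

cos θ_min = 6/√42, so θ_min ≈ 22.21°.
For m_l = -1: cos θ = -1/√42, θ ≈ 98.88°.
|L| − L_z,max = (√42 − 6)ℏ ≈ 0.4807ℏ.

θ_min ≈ 22.21°; θ(m_l=-1) ≈ 98.88°; |L|−L_z,max ≈ 0.4807ℏ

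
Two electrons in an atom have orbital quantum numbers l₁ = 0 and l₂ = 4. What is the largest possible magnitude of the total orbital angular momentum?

|L_tot|_max = 2√5 ℏ ≈ 4.472ℏ

Angular momentum addition gives L = |l₁ − l₂|, …, l₁ + l₂.
L ∈ {4}.
The largest magnitude corresponds to L = 4: |L_tot| = ℏ√(4·5) = 2√5 ℏ.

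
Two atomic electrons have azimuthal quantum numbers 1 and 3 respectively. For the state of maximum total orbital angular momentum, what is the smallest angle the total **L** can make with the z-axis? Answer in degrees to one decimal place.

θ_min ≈ 26.6°

The total orbital quantum number L ranges from |l₁ − l₂| to l₁ + l₂ in integer steps.
So L can be 2, 3, 4.
The maximum is L = 4, with |L_tot| = ℏ√(4·5) = 2√5 ℏ.
The minimum angle with z is arccos(4/√20) ≈ 26.6°.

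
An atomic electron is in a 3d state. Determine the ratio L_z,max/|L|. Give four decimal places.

The 3d subshell has l = 2.
|L| = √6 ℏ ≈ 2.4495ℏ, while L_z,max = lℏ = 2ℏ.
L_z,max/|L| = 2/√6 = 0.8165.

L_z,max/|L| = 0.8165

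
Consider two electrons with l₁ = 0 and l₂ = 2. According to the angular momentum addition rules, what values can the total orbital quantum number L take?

L = 2

Angular momentum addition gives L = |l₁ − l₂|, …, l₁ + l₂.
So L can be 2.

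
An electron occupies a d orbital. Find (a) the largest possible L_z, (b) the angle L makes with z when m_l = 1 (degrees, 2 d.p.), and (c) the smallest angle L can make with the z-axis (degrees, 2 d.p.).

L_z,max = 2ℏ; θ(m_l=1) ≈ 65.91°; θ_min ≈ 35.26°

For a d orbital, l = 2.
L_z,max = lℏ = 2ℏ.
For m_l = 1: cos θ = 1/√6, θ ≈ 65.91°.
cos θ_min = 2/√6, so θ_min ≈ 35.26°.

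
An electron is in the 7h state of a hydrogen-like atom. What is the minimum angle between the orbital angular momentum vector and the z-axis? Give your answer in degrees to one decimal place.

The 7h subshell has l = 5.
|L| = ℏ√(l(l+1)) = √30 ℏ.
The smallest angle corresponds to the largest L_z, i.e. m_l = l = 5, giving L_z = 5ℏ.
cos θ_min = 5/√30, so θ_min ≈ 24.1°.

θ_min ≈ 24.1°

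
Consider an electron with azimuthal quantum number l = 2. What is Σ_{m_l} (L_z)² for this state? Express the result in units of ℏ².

The allowed m_l values are -2, -1, 0, 1, 2.
Summing m² from −2 to 2: Σ m_l² = 10.

Σ(L_z)² = 10 ℏ²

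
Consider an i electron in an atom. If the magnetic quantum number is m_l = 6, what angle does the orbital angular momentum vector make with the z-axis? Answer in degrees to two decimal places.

For an i orbital, l = 6.
|L| = √(l(l+1)) ℏ = √42 ℏ.
L_z = m_l ℏ = 6ℏ.
cos θ = L_z/|L| = 6/√42, so θ ≈ 22.21°.

θ ≈ 22.21°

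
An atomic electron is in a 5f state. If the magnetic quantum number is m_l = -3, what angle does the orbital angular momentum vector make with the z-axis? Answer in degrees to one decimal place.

θ ≈ 150.0°

The 5f subshell has l = 3.
|L| = √(l(l+1)) ℏ = 2√3 ℏ.
L_z = m_l ℏ = −3ℏ.
cos θ = L_z/|L| = -3/√12, so θ ≈ 150.0°.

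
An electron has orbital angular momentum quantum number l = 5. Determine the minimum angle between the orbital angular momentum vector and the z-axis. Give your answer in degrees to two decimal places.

θ_min ≈ 24.09°

|L| = ℏ√(l(l+1)) = √30 ℏ.
The smallest angle corresponds to the largest L_z, i.e. m_l = l = 5, giving L_z = 5ℏ.
cos θ_min = 5/√30, so θ_min ≈ 24.09°.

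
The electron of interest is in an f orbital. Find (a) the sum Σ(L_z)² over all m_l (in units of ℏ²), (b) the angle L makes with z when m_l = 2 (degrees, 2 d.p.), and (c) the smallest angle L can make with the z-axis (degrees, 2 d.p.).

An f state has l = 3.
Σ m_l² = 28, so Σ(L_z)² = 28 ℏ².
For m_l = 2: cos θ = 2/√12, θ ≈ 54.74°.
cos θ_min = 3/√12, so θ_min ≈ 30.00°.

Σ(L_z)² = 28 ℏ²; θ(m_l=2) ≈ 54.74°; θ_min ≈ 30.00°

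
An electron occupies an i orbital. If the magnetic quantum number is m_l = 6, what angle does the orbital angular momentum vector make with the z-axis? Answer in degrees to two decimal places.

θ ≈ 22.21°

An i state has l = 6.
|L|² = l(l+1)ℏ² = 42ℏ², so |L| = √42 ℏ.
L_z = m_l ℏ = 6ℏ.
cos θ = L_z/|L| = 6/√42, so θ ≈ 22.21°.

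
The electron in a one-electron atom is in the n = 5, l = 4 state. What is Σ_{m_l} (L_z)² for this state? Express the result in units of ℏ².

m_l ∈ {-4, -3, -2, -1, 0, 1, 2, 3, 4}.
Σ m_l² = 2·(1 + 4 + 9 + 16) = 60.

Σ(L_z)² = 60 ℏ²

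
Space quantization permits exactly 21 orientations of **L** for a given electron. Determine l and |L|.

21 = 2l + 1, so l = (21−1)/2 = 10.
|L| = ℏ√(l(l+1)) = ℏ√(10·11) = √110 ℏ.

l = 10, |L| = √110 ℏ ≈ 10.488ℏ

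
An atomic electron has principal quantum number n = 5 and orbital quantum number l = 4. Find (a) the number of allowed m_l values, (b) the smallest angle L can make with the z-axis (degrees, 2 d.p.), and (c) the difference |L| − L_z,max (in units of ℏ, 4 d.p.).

There are 2l+1 = 9 values of m_l.
cos θ_min = 4/√20, so θ_min ≈ 26.57°.
|L| − L_z,max = (2√5 − 4)ℏ ≈ 0.4721ℏ.

9 values; θ_min ≈ 26.57°; |L|−L_z,max ≈ 0.4721ℏ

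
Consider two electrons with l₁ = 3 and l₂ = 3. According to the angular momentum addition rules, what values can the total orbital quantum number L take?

L = 0, 1, 2, 3, 4, 5, 6

Angular momentum addition gives L = |l₁ − l₂|, …, l₁ + l₂.
L ∈ {0, 1, 2, 3, 4, 5, 6}.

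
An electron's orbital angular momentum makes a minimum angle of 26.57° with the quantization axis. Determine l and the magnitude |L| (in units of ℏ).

l = 4, |L| = 2√5 ℏ ≈ 4.472ℏ

At minimum angle, m_l = l, so cos θ = l/√(l(l+1)); cos²θ = l/(l+1) = 0.7999.
l = cos²θ/sin²θ ≈ 4.
Then |L| = ℏ√(4·5) = 2√5 ℏ.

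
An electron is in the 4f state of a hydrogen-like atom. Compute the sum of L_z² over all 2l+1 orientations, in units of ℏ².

For 4f, l = 3.
The allowed m_l values are -3, -2, -1, 0, 1, 2, 3.
Summing m² from −3 to 3: Σ m_l² = 28.

Σ(L_z)² = 28 ℏ²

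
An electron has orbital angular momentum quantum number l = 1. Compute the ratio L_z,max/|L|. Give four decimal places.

L_z,max/|L| = 0.7071

|L| = √2 ℏ ≈ 1.4142ℏ, while L_z,max = lℏ = 1ℏ.
L_z,max/|L| = 1/√2 = 0.7071.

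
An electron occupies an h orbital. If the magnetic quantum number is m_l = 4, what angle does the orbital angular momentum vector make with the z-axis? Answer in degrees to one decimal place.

For an h orbital, l = 5.
|L| = ℏ√(l(l+1)) = √30 ℏ.
L_z = m_l ℏ = 4ℏ.
cos θ = L_z/|L| = 4/√30, so θ ≈ 43.1°.

θ ≈ 43.1°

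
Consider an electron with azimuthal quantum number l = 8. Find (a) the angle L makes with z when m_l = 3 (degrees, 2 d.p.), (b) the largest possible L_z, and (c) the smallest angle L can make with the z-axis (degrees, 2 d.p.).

For m_l = 3: cos θ = 3/√72, θ ≈ 69.30°.
L_z,max = lℏ = 8ℏ.
cos θ_min = 8/√72, so θ_min ≈ 19.47°.

θ(m_l=3) ≈ 69.30°; L_z,max = 8ℏ; θ_min ≈ 19.47°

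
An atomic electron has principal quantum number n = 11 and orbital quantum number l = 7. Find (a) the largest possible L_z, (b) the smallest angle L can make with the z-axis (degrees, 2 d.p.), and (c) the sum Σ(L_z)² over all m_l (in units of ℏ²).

L_z,max = lℏ = 7ℏ.
cos θ_min = 7/√56, so θ_min ≈ 20.70°.
Σ m_l² = 280, so Σ(L_z)² = 280 ℏ².

L_z,max = 7ℏ; θ_min ≈ 20.70°; Σ(L_z)² = 280 ℏ²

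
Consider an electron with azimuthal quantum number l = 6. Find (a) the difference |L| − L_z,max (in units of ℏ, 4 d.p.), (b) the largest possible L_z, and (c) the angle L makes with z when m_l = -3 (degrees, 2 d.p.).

|L| − L_z,max = (√42 − 6)ℏ ≈ 0.4807ℏ.
L_z,max = lℏ = 6ℏ.
For m_l = -3: cos θ = -3/√42, θ ≈ 117.58°.

|L|−L_z,max ≈ 0.4807ℏ; L_z,max = 6ℏ; θ(m_l=-3) ≈ 117.58°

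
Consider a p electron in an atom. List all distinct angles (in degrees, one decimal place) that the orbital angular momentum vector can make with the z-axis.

The letter p corresponds to l = 1.
|L|² = l(l+1)ℏ² = 2ℏ², so |L| = √2 ℏ.
cos θ = m_l/√2 for each m_l ∈ {-1, 0, 1}.

θ ∈ {45.0°, 90.0°, 135.0°}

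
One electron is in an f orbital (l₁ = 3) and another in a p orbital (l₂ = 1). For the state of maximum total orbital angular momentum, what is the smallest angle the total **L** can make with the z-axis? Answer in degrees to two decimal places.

θ_min ≈ 26.57°

Angular momentum addition gives L = |l₁ − l₂|, …, l₁ + l₂.
Allowed values: L = 2, 3, 4.
The maximum is L = 4, with |L_tot| = ℏ√(4·5) = 2√5 ℏ.
The minimum angle with z is arccos(4/√20) ≈ 26.57°.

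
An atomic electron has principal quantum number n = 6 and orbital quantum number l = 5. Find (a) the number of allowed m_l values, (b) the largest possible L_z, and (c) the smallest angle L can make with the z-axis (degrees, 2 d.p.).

There are 2l+1 = 11 values of m_l.
L_z,max = lℏ = 5ℏ.
cos θ_min = 5/√30, so θ_min ≈ 24.09°.

11 values; L_z,max = 5ℏ; θ_min ≈ 24.09°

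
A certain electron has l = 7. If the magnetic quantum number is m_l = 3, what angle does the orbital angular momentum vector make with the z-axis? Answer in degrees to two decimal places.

θ ≈ 66.37°

|L| = √(l(l+1)) ℏ = 2√14 ℏ.
L_z = m_l ℏ = 3ℏ.
cos θ = L_z/|L| = 3/√56, so θ ≈ 66.37°.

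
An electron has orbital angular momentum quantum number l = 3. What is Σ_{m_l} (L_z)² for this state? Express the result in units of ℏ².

m_l runs from −3 to 3, i.e. {-3, -2, -1, 0, 1, 2, 3}.
Σ m_l² = l(l+1)(2l+1)/3 = 3·4·7/3 = 28.

Σ(L_z)² = 28 ℏ²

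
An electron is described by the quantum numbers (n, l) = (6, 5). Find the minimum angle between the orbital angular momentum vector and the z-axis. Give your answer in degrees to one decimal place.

|L| = √(l(l+1)) ℏ = √30 ℏ.
The smallest angle corresponds to the largest L_z, i.e. m_l = l = 5, giving L_z = 5ℏ.
cos θ_min = 5/√30, so θ_min ≈ 24.1°.

θ_min ≈ 24.1°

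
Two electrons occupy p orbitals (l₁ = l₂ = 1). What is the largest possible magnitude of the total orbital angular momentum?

The total orbital quantum number L ranges from |l₁ − l₂| to l₁ + l₂ in integer steps.
So L can be 0, 1, 2.
The largest magnitude corresponds to L = 2: |L_tot| = ℏ√(2·3) = √6 ℏ.

|L_tot|_max = √6 ℏ ≈ 2.449ℏ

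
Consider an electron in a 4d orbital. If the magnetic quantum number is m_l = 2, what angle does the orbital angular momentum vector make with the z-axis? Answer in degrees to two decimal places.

The 4d subshell has l = 2.
|L| = √(l(l+1)) ℏ = √6 ℏ.
L_z = m_l ℏ = 2ℏ.
cos θ = L_z/|L| = 2/√6, so θ ≈ 35.26°.

θ ≈ 35.26°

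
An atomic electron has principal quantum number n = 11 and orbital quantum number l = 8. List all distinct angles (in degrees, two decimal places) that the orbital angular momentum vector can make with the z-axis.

θ ∈ {19.47°, 34.42°, 45.00°, 53.90°, 61.87°, 69.30°, 76.37°, 83.23°, 90.00°, 96.77°, 103.63°, 110.70°, 118.13°, 126.10°, 135.00°, 145.58°, 160.53°}

|L|² = l(l+1)ℏ² = 72ℏ², so |L| = 6√2 ℏ.
cos θ = m_l/√72 for each m_l ∈ {-8, -7, -6, -5, -4, -3, -2, -1, 0, 1, 2, 3, 4, 5, 6, 7, 8}.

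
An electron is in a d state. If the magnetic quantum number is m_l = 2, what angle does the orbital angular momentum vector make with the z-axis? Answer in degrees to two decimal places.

θ ≈ 35.26°

A d state has l = 2.
|L|² = l(l+1)ℏ² = 6ℏ², so |L| = √6 ℏ.
L_z = m_l ℏ = 2ℏ.
cos θ = L_z/|L| = 2/√6, so θ ≈ 35.26°.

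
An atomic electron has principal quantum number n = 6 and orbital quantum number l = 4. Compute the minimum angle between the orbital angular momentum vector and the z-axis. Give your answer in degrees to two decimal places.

|L| = ℏ√(l(l+1)) = 2√5 ℏ.
The smallest angle corresponds to the largest L_z, i.e. m_l = l = 4, giving L_z = 4ℏ.
cos θ_min = 4/√20, so θ_min ≈ 26.57°.

θ_min ≈ 26.57°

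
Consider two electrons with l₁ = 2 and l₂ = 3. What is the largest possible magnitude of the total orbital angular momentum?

The total orbital quantum number L ranges from |l₁ − l₂| to l₁ + l₂ in integer steps.
Allowed values: L = 1, 2, 3, 4, 5.
The largest magnitude corresponds to L = 5: |L_tot| = ℏ√(5·6) = √30 ℏ.

|L_tot|_max = √30 ℏ ≈ 5.477ℏ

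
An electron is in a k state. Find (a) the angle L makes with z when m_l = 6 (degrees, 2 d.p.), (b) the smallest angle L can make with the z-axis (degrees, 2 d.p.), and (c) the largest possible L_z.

θ(m_l=6) ≈ 36.70°; θ_min ≈ 20.70°; L_z,max = 7ℏ

For a k orbital, l = 7.
For m_l = 6: cos θ = 6/√56, θ ≈ 36.70°.
cos θ_min = 7/√56, so θ_min ≈ 20.70°.
L_z,max = lℏ = 7ℏ.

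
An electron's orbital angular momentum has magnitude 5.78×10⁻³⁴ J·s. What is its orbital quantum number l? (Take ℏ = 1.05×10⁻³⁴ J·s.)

l = 5

|L|/ℏ = (5.78×10⁻³⁴)/(1.05×10⁻³⁴) ≈ 5.505.
l(l+1) ≈ 5.505² ≈ 30.30, so l = 5.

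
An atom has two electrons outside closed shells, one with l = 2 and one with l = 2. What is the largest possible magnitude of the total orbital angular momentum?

|L_tot|_max = 2√5 ℏ ≈ 4.472ℏ

L runs from |2 − 2| = 0 to 2 + 2 = 4.
Allowed values: L = 0, 1, 2, 3, 4.
The largest magnitude corresponds to L = 4: |L_tot| = ℏ√(4·5) = 2√5 ℏ.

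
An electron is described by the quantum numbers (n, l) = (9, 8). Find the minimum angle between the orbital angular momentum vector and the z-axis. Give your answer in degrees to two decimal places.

|L| = √(l(l+1)) ℏ = 6√2 ℏ.
The smallest angle corresponds to the largest L_z, i.e. m_l = l = 8, giving L_z = 8ℏ.
cos θ_min = 8/√72, so θ_min ≈ 19.47°.

θ_min ≈ 19.47°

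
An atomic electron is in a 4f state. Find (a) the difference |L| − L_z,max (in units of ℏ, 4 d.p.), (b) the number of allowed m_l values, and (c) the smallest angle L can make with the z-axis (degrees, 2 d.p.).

4f means n = 4, l = 3.
|L| − L_z,max = (2√3 − 3)ℏ ≈ 0.4641ℏ.
There are 2l+1 = 7 values of m_l.
cos θ_min = 3/√12, so θ_min ≈ 30.00°.

|L|−L_z,max ≈ 0.4641ℏ; 7 values; θ_min ≈ 30.00°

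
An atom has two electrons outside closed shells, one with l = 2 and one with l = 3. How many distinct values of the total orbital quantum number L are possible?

5

L runs from |2 − 3| = 1 to 2 + 3 = 5.
So L can be 1, 2, 3, 4, 5.
That is 5 values.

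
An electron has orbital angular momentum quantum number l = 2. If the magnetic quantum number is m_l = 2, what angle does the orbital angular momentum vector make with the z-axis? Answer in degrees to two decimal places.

θ ≈ 35.26°

|L| = ℏ√(l(l+1)) = √6 ℏ.
L_z = m_l ℏ = 2ℏ.
cos θ = L_z/|L| = 2/√6, so θ ≈ 35.26°.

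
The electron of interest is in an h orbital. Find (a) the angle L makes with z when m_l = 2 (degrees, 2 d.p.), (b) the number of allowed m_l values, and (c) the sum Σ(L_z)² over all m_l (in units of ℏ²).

For an h orbital, l = 5.
For m_l = 2: cos θ = 2/√30, θ ≈ 68.58°.
There are 2l+1 = 11 values of m_l.
Σ m_l² = 110, so Σ(L_z)² = 110 ℏ².

θ(m_l=2) ≈ 68.58°; 11 values; Σ(L_z)² = 110 ℏ²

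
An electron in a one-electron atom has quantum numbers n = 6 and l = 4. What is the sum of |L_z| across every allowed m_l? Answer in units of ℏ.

Σ|L_z| = 20 ℏ

The allowed m_l values are -4, -3, -2, -1, 0, 1, 2, 3, 4.
Σ|m_l| = 2(1+2+…+4) = 20.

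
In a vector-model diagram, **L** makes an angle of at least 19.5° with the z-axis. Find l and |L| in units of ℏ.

cos θ_min = l/√(l(l+1)) = √(l/(l+1)), so l/(l+1) = cos²(19.5°) = 0.8886.
l = cos²θ/sin²θ ≈ 8.
Then |L| = ℏ√(8·9) = 6√2 ℏ.

l = 8, |L| = 6√2 ℏ ≈ 8.485ℏ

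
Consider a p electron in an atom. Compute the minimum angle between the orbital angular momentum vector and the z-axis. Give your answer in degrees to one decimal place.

θ_min ≈ 45.0°

The letter p corresponds to l = 1.
|L| = ℏ√(l(l+1)) = √2 ℏ.
The smallest angle corresponds to the largest L_z, i.e. m_l = l = 1, giving L_z = 1ℏ.
cos θ_min = 1/√2, so θ_min ≈ 45.0°.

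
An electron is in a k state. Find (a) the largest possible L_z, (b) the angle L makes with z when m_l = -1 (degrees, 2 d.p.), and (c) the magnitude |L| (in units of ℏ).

L_z,max = 7ℏ; θ(m_l=-1) ≈ 97.68°; |L| = 2√14 ℏ ≈ 7.483ℏ

For a k orbital, l = 7.
L_z,max = lℏ = 7ℏ.
For m_l = -1: cos θ = -1/√56, θ ≈ 97.68°.
|L| = ℏ√(7·8) = 2√14 ℏ ≈ 7.483ℏ.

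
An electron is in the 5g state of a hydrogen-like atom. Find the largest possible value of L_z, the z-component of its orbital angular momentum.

L_z,max = 4ℏ

The 5g subshell has l = 4.
L_z = m_l ℏ with m_l ∈ {−4, …, 4}; the maximum is m_l = 4.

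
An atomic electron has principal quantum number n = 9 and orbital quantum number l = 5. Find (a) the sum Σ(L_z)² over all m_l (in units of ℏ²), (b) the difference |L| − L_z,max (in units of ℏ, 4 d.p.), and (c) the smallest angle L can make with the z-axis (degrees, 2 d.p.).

Σ(L_z)² = 110 ℏ²; |L|−L_z,max ≈ 0.4772ℏ; θ_min ≈ 24.09°

Σ m_l² = 110, so Σ(L_z)² = 110 ℏ².
|L| − L_z,max = (√30 − 5)ℏ ≈ 0.4772ℏ.
cos θ_min = 5/√30, so θ_min ≈ 24.09°.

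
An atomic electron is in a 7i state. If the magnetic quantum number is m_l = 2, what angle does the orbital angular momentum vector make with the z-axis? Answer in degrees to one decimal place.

θ ≈ 72.0°

The 7i subshell has l = 6.
|L|² = l(l+1)ℏ² = 42ℏ², so |L| = √42 ℏ.
L_z = m_l ℏ = 2ℏ.
cos θ = L_z/|L| = 2/√42, so θ ≈ 72.0°.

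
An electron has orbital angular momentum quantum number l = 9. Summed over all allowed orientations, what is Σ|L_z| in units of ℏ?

m_l ∈ {-9, -8, -7, -6, -5, -4, -3, -2, -1, 0, 1, 2, 3, 4, 5, 6, 7, 8, 9}.
Σ|m_l| = 2·9(9+1)/2 = 90.

Σ|L_z| = 90 ℏ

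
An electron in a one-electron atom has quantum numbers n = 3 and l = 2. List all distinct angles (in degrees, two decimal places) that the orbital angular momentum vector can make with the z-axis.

θ ∈ {35.26°, 65.91°, 90.00°, 114.09°, 144.74°}

|L| = ℏ√(l(l+1)) = √6 ℏ.
cos θ = m_l/√6 for each m_l ∈ {-2, -1, 0, 1, 2}.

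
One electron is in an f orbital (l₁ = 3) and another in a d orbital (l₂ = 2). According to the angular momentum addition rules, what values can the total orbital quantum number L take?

Angular momentum addition gives L = |l₁ − l₂|, …, l₁ + l₂.
L ∈ {1, 2, 3, 4, 5}.

L = 1, 2, 3, 4, 5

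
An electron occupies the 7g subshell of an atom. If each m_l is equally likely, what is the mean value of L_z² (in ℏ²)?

⟨L_z²⟩ = 6.667 ℏ²

7g means n = 7, l = 4.
The allowed m_l values are -4, -3, -2, -1, 0, 1, 2, 3, 4.
⟨L_z²⟩ = ℏ²·l(l+1)/3 = 6.667ℏ².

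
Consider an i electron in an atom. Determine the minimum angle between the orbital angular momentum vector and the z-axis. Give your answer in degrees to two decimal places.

I corresponds to l = 6.
|L| = ℏ√(l(l+1)) = √42 ℏ.
The smallest angle corresponds to the largest L_z, i.e. m_l = l = 6, giving L_z = 6ℏ.
cos θ_min = 6/√42, so θ_min ≈ 22.21°.

θ_min ≈ 22.21°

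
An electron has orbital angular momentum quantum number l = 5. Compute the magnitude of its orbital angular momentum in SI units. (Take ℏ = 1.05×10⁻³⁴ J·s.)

|L| = 5.75×10⁻³⁴ J·s

|L| = ℏ√(l(l+1)) = ℏ√(5·6) = √30 ℏ
Numerically, |L| = 5.477 × (1.05×10⁻³⁴ J·s) = 5.75×10⁻³⁴ J·s.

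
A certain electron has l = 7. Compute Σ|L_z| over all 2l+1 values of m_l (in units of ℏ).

Σ|L_z| = 56 ℏ

m_l ∈ {-7, -6, -5, -4, -3, -2, -1, 0, 1, 2, 3, 4, 5, 6, 7}.
Σ|m_l| = 2(1+2+…+7) = 56.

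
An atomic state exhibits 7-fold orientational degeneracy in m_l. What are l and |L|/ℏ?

7 = 2l + 1, so l = (7−1)/2 = 3.
Then |L| = √(l(l+1)) ℏ = 2√3 ℏ.

l = 3, |L| = 2√3 ℏ ≈ 3.464ℏ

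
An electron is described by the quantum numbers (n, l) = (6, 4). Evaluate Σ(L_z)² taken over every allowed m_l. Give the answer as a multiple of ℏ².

Σ(L_z)² = 60 ℏ²

The allowed m_l values are -4, -3, -2, -1, 0, 1, 2, 3, 4.
Σ m_l² = l(l+1)(2l+1)/3 = 4·5·9/3 = 60.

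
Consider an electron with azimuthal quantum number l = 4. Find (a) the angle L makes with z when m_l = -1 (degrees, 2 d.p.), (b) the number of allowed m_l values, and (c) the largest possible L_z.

For m_l = -1: cos θ = -1/√20, θ ≈ 102.92°.
There are 2l+1 = 9 values of m_l.
L_z,max = lℏ = 4ℏ.

θ(m_l=-1) ≈ 102.92°; 9 values; L_z,max = 4ℏ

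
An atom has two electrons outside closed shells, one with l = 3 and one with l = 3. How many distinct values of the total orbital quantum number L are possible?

7

By the triangle rule, |l₁ − l₂| ≤ L ≤ l₁ + l₂.
Allowed values: L = 0, 1, 2, 3, 4, 5, 6.
That is 7 values.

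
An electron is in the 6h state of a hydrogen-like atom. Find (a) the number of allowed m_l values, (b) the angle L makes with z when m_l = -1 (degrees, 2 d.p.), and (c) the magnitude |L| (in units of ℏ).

11 values; θ(m_l=-1) ≈ 100.52°; |L| = √30 ℏ ≈ 5.477ℏ

For 6h, l = 5.
There are 2l+1 = 11 values of m_l.
For m_l = -1: cos θ = -1/√30, θ ≈ 100.52°.
|L| = ℏ√(5·6) = √30 ℏ ≈ 5.477ℏ.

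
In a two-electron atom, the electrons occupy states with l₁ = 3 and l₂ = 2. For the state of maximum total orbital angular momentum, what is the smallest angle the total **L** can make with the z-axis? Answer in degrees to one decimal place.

The total orbital quantum number L ranges from |l₁ − l₂| to l₁ + l₂ in integer steps.
Allowed values: L = 1, 2, 3, 4, 5.
The maximum is L = 5, with |L_tot| = ℏ√(5·6) = √30 ℏ.
The minimum angle with z is arccos(5/√30) ≈ 24.1°.

θ_min ≈ 24.1°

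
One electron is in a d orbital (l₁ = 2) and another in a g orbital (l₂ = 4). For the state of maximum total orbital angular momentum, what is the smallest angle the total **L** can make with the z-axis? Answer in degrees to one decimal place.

By the triangle rule, |l₁ − l₂| ≤ L ≤ l₁ + l₂.
Allowed values: L = 2, 3, 4, 5, 6.
The maximum is L = 6, with |L_tot| = ℏ√(6·7) = √42 ℏ.
The minimum angle with z is arccos(6/√42) ≈ 22.2°.

θ_min ≈ 22.2°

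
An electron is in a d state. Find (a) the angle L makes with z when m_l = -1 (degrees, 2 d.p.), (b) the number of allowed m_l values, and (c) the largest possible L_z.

A d state has l = 2.
For m_l = -1: cos θ = -1/√6, θ ≈ 114.09°.
There are 2l+1 = 5 values of m_l.
L_z,max = lℏ = 2ℏ.

θ(m_l=-1) ≈ 114.09°; 5 values; L_z,max = 2ℏ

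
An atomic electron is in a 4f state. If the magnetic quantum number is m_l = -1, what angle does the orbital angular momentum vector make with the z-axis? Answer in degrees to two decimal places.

The 4f subshell has l = 3.
|L| = ℏ√(l(l+1)) = 2√3 ℏ.
L_z = m_l ℏ = −1ℏ.
cos θ = L_z/|L| = -1/√12, so θ ≈ 106.78°.

θ ≈ 106.78°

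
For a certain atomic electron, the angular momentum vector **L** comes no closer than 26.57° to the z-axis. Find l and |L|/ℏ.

l = 4, |L| = 2√5 ℏ ≈ 4.472ℏ

cos θ_min = l/√(l(l+1)) = √(l/(l+1)), so l/(l+1) = cos²(26.57°) = 0.7999.
Solving: l = 4.
Then |L| = ℏ√(4·5) = 2√5 ℏ.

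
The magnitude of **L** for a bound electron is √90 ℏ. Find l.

Since |L|² = l(l+1)ℏ², l(l+1) = 90.
Solving: l = 9.

l = 9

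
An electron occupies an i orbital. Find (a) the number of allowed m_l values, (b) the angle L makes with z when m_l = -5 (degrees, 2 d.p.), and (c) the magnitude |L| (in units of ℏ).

An i state has l = 6.
There are 2l+1 = 13 values of m_l.
For m_l = -5: cos θ = -5/√42, θ ≈ 140.49°.
|L| = ℏ√(6·7) = √42 ℏ ≈ 6.481ℏ.

13 values; θ(m_l=-5) ≈ 140.49°; |L| = √42 ℏ ≈ 6.481ℏ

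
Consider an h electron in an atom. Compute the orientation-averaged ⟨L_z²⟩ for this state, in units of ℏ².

For an h orbital, l = 5.
The allowed m_l values are -5, -4, -3, -2, -1, 0, 1, 2, 3, 4, 5.
⟨L_z²⟩ = ℏ²·l(l+1)/3 = 10ℏ².

⟨L_z²⟩ = 10 ℏ²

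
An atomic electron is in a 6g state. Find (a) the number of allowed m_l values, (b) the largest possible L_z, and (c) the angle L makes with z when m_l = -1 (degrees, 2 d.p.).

9 values; L_z,max = 4ℏ; θ(m_l=-1) ≈ 102.92°

6g means n = 6, l = 4.
There are 2l+1 = 9 values of m_l.
L_z,max = lℏ = 4ℏ.
For m_l = -1: cos θ = -1/√20, θ ≈ 102.92°.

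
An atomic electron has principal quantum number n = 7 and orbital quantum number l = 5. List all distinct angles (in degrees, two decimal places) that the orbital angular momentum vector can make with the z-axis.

|L| = ℏ√(l(l+1)) = √30 ℏ.
cos θ = m_l/√30 for each m_l ∈ {-5, -4, -3, -2, -1, 0, 1, 2, 3, 4, 5}.

θ ∈ {24.09°, 43.09°, 56.79°, 68.58°, 79.48°, 90.00°, 100.52°, 111.42°, 123.21°, 136.91°, 155.91°}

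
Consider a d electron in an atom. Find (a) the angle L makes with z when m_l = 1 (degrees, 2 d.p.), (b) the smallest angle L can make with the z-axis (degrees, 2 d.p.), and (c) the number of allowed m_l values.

A d state has l = 2.
For m_l = 1: cos θ = 1/√6, θ ≈ 65.91°.
cos θ_min = 2/√6, so θ_min ≈ 35.26°.
There are 2l+1 = 5 values of m_l.

θ(m_l=1) ≈ 65.91°; θ_min ≈ 35.26°; 5 values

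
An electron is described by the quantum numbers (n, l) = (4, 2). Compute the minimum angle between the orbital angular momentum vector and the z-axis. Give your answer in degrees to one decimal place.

|L|² = l(l+1)ℏ² = 6ℏ², so |L| = √6 ℏ.
The smallest angle corresponds to the largest L_z, i.e. m_l = l = 2, giving L_z = 2ℏ.
cos θ_min = 2/√6, so θ_min ≈ 35.3°.

θ_min ≈ 35.3°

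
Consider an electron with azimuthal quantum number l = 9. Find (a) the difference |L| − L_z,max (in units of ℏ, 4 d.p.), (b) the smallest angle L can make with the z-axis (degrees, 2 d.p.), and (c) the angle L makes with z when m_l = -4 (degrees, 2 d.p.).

|L| − L_z,max = (3√10 − 9)ℏ ≈ 0.4868ℏ.
cos θ_min = 9/√90, so θ_min ≈ 18.43°.
For m_l = -4: cos θ = -4/√90, θ ≈ 114.94°.

|L|−L_z,max ≈ 0.4868ℏ; θ_min ≈ 18.43°; θ(m_l=-4) ≈ 114.94°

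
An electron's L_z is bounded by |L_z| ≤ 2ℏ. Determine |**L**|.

|L| = √6 ℏ ≈ 2.449ℏ

Since max m_l = l, l = 2.
Then |L| = ℏ√(2·3) = √6 ℏ.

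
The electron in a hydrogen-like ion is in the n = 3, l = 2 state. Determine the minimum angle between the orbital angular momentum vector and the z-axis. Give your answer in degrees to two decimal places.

|L|² = l(l+1)ℏ² = 6ℏ², so |L| = √6 ℏ.
The smallest angle corresponds to the largest L_z, i.e. m_l = l = 2, giving L_z = 2ℏ.
cos θ_min = 2/√6, so θ_min ≈ 35.26°.

θ_min ≈ 35.26°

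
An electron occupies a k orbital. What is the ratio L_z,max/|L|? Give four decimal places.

L_z,max/|L| = 0.9354

The letter k corresponds to l = 7.
|L| = 2√14 ℏ ≈ 7.4833ℏ, while L_z,max = lℏ = 7ℏ.
L_z,max/|L| = 7/√56 = 0.9354.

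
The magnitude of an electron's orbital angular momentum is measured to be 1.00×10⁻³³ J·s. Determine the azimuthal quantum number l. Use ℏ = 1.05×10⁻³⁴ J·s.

l = 9

In units of ℏ, |L| ≈ 9.524.
Set l(l+1) = 90.70; the integer solution is l = 9.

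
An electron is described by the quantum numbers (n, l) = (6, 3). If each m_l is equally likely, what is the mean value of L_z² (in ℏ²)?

m_l ∈ {-3, -2, -1, 0, 1, 2, 3}.
⟨L_z²⟩ = ℏ²·l(l+1)/3 = 4ℏ².

⟨L_z²⟩ = 4 ℏ²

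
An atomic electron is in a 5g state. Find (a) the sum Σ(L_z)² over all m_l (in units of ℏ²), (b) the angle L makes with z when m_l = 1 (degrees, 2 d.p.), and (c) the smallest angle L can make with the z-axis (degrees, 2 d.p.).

5g means n = 5, l = 4.
Σ m_l² = 60, so Σ(L_z)² = 60 ℏ².
For m_l = 1: cos θ = 1/√20, θ ≈ 77.08°.
cos θ_min = 4/√20, so θ_min ≈ 26.57°.

Σ(L_z)² = 60 ℏ²; θ(m_l=1) ≈ 77.08°; θ_min ≈ 26.57°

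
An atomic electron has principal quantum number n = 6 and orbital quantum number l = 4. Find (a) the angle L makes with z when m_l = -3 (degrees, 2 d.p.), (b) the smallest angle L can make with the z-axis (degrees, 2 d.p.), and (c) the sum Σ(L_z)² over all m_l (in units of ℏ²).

For m_l = -3: cos θ = -3/√20, θ ≈ 132.13°.
cos θ_min = 4/√20, so θ_min ≈ 26.57°.
Σ m_l² = 60, so Σ(L_z)² = 60 ℏ².

θ(m_l=-3) ≈ 132.13°; θ_min ≈ 26.57°; Σ(L_z)² = 60 ℏ²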